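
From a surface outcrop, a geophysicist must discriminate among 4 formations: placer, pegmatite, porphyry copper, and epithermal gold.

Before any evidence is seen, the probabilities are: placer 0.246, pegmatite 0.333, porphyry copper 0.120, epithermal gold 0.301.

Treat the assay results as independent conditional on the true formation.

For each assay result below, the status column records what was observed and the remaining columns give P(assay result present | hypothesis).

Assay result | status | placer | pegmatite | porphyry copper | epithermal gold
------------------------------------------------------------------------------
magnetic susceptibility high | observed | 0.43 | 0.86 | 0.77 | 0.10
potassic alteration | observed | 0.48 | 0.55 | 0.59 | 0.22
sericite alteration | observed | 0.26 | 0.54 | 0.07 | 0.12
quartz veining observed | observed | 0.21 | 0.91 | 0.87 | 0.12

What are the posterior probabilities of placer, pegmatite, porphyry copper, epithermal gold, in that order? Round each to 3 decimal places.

For each hypothesis, the unnormalized posterior weight is prior × product of the assay result likelihoods:
  placer: 0.246 × 0.43 × 0.48 × 0.26 × 0.21 = 0.0027723
  pegmatite: 0.333 × 0.86 × 0.55 × 0.54 × 0.91 = 0.0774
  porphyry copper: 0.120 × 0.77 × 0.59 × 0.07 × 0.87 = 0.00332
  epithermal gold: 0.301 × 0.10 × 0.22 × 0.12 × 0.12 = 9.5357e-05
Marginal likelihood of the evidence = 0.083588.
P(placer | evidence) = 0.0027723 / 0.083588 ≈ 0.033
P(pegmatite | evidence) = 0.0774 / 0.083588 ≈ 0.926
P(porphyry copper | evidence) = 0.00332 / 0.083588 ≈ 0.040
P(epithermal gold | evidence) = 9.5357e-05 / 0.083588 ≈ 0.001

0.033, 0.926, 0.040, 0.001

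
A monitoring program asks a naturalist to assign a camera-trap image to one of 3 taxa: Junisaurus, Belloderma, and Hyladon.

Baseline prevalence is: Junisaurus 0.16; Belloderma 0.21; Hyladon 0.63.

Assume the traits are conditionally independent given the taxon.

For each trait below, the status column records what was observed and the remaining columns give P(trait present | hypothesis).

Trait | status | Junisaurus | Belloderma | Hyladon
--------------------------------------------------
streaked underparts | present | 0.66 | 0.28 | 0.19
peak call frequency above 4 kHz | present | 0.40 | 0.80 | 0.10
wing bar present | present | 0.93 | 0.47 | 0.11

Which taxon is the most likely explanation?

For each hypothesis, the unnormalized posterior weight is prior × product of the trait likelihoods:
  Junisaurus: 0.16 × 0.66 × 0.40 × 0.93 = 0.039283
  Belloderma: 0.21 × 0.28 × 0.80 × 0.47 = 0.022109
  Hyladon: 0.63 × 0.19 × 0.10 × 0.11 = 0.0013167
Normalizing constant Z = 0.039283 + 0.022109 + 0.0013167 = 0.062709.
P(Junisaurus | evidence) ≈ 0.039283 / 0.062709 ≈ 0.626
P(Belloderma | evidence) ≈ 0.022109 / 0.062709 ≈ 0.353
P(Hyladon | evidence) ≈ 0.0013167 / 0.062709 ≈ 0.021
The largest is 0.626, so Junisaurus is most probable.

Junisaurus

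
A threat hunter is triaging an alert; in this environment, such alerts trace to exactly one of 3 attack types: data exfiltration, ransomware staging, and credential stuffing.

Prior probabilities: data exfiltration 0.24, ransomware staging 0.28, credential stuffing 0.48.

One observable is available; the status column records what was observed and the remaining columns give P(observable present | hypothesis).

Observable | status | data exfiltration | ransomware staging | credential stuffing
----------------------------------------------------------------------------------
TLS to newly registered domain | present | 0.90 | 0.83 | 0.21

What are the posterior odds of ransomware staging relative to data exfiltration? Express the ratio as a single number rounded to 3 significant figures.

The normalizing constant cancels in an odds ratio, so compute prior × likelihood for the two hypotheses only:
  ransomware staging: 0.28 × 0.83 = 0.2324
  data exfiltration: 0.24 × 0.90 = 0.216
Posterior odds = 0.2324 / 0.216 ≈ 1.08.

1.08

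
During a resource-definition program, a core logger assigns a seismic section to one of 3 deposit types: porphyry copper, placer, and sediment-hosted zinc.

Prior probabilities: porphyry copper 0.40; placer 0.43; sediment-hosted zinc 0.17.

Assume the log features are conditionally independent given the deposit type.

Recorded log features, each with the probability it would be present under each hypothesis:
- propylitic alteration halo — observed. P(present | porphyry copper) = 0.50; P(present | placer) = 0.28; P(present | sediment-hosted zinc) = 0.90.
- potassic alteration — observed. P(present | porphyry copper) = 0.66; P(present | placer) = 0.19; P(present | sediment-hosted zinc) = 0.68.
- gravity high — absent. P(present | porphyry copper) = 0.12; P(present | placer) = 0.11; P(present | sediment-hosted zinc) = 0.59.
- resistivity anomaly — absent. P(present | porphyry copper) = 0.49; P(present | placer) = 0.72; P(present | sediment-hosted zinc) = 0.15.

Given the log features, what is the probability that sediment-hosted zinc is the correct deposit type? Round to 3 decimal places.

By Bayes' rule with conditional independence, the unnormalized weight for each hypothesis is prior × ∏ likelihoods (using 1 − P(present | H) for each absent log feature):
  porphyry copper: 0.40 × 0.50 × 0.66 × (1 − 0.12) × (1 − 0.49) = 0.059242
  placer: 0.43 × 0.28 × 0.19 × (1 − 0.11) × (1 − 0.72) = 0.0057007
  sediment-hosted zinc: 0.17 × 0.90 × 0.68 × (1 − 0.59) × (1 − 0.15) = 0.036258
Normalizing constant Z = 0.059242 + 0.0057007 + 0.036258 = 0.1012.
P(sediment-hosted zinc | evidence) = 0.036258 / 0.1012 ≈ 0.358.

0.358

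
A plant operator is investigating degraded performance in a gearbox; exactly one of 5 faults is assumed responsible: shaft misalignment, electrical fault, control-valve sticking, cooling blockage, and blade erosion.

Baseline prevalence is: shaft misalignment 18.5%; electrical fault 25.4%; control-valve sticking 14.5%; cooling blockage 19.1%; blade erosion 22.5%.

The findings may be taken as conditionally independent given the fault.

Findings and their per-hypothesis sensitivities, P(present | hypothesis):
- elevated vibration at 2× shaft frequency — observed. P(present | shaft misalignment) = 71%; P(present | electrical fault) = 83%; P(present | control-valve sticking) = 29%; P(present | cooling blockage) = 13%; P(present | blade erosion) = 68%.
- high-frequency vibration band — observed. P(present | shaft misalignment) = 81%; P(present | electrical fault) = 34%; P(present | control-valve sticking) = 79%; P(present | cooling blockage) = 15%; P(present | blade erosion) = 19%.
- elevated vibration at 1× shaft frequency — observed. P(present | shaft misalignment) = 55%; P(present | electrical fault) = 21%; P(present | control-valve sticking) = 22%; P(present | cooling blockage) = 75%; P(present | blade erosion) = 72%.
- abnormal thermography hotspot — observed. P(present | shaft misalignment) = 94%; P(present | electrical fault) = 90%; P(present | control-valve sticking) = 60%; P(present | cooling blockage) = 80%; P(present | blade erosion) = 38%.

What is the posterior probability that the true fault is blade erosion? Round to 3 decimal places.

0.096

By Bayes' rule with conditional independence, the unnormalized weight for each hypothesis is prior × ∏ likelihoods:
  shaft misalignment: 0.185 × 0.71 × 0.81 × 0.55 × 0.94 = 0.055005
  electrical fault: 0.254 × 0.83 × 0.34 × 0.21 × 0.90 = 0.013547
  control-valve sticking: 0.145 × 0.29 × 0.79 × 0.22 × 0.60 = 0.004385
  cooling blockage: 0.191 × 0.13 × 0.15 × 0.75 × 0.80 = 0.0022347
  blade erosion: 0.225 × 0.68 × 0.19 × 0.72 × 0.38 = 0.0079536
The unnormalized weights sum to 0.083126.
P(blade erosion | evidence) = 0.0079536 / 0.083126 ≈ 0.096.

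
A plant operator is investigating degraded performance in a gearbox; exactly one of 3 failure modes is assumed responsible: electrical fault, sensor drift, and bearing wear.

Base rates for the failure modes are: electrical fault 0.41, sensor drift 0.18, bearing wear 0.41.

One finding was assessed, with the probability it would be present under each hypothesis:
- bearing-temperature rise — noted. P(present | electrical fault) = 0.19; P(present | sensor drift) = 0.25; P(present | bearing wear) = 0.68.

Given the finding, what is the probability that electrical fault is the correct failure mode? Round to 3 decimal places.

For each hypothesis, the unnormalized posterior weight is prior × likelihood:
  electrical fault: 0.41 × 0.19 = 0.0779
  sensor drift: 0.18 × 0.25 = 0.045
  bearing wear: 0.41 × 0.68 = 0.2788
The unnormalized weights sum to 0.4017.
P(electrical fault | evidence) = 0.0779 / 0.4017 ≈ 0.194.

0.194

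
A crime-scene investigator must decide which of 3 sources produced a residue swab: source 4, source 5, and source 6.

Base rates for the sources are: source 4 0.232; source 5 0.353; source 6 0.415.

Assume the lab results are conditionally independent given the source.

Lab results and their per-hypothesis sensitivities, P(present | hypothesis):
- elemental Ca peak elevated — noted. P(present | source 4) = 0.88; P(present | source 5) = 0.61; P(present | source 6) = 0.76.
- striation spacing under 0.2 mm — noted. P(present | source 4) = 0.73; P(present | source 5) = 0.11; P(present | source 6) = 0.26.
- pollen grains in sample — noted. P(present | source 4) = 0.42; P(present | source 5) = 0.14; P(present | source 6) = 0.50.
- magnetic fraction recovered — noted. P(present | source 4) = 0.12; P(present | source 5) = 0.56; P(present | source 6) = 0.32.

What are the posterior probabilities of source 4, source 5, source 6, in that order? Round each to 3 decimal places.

0.334, 0.083, 0.583

By Bayes' rule with conditional independence, the unnormalized weight for each hypothesis is prior × ∏ likelihoods:
  source 4: 0.232 × 0.88 × 0.73 × 0.42 × 0.12 = 0.0075115
  source 5: 0.353 × 0.61 × 0.11 × 0.14 × 0.56 = 0.001857
  source 6: 0.415 × 0.76 × 0.26 × 0.50 × 0.32 = 0.013121
The unnormalized weights sum to 0.022489.
P(source 4 | evidence) = 0.0075115 / 0.022489 ≈ 0.334
P(source 5 | evidence) = 0.001857 / 0.022489 ≈ 0.083
P(source 6 | evidence) = 0.013121 / 0.022489 ≈ 0.583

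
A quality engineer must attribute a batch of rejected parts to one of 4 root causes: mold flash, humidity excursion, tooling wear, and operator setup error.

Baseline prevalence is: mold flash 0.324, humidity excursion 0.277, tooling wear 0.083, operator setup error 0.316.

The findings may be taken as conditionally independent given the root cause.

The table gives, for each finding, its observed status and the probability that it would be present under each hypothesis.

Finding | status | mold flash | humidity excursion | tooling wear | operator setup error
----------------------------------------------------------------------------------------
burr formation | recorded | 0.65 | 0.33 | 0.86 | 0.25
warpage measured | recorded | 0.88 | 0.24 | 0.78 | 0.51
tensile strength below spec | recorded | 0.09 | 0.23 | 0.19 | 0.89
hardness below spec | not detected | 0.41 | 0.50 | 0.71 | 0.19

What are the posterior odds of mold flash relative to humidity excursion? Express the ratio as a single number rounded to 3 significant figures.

Unnormalized posterior weight (prior times the finding likelihoods) for each of the two hypotheses (using 1 − P(present | H) for each absent finding):
  mold flash: 0.324 × 0.65 × 0.88 × 0.09 × (1 − 0.41) = 0.0098409
  humidity excursion: 0.277 × 0.33 × 0.24 × 0.23 × (1 − 0.50) = 0.0025229
Odds(mold flash : humidity excursion) = 0.0098409 / 0.0025229 ≈ 3.90.

3.90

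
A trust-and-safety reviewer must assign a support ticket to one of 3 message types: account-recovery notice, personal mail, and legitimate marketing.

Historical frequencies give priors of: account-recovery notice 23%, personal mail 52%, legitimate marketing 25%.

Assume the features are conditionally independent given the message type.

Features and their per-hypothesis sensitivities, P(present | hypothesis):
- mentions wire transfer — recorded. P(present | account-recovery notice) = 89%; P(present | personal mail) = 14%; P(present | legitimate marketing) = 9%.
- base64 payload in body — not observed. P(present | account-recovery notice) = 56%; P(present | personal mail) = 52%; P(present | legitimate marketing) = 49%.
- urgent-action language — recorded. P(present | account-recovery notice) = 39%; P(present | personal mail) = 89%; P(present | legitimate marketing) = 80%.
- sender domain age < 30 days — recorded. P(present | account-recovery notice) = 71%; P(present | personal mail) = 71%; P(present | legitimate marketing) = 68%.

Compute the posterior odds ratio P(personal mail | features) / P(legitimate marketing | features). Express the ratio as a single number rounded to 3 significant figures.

3.54

The normalizing constant cancels in an odds ratio, so compute prior × likelihood for the two hypotheses only (using 1 − P(present | H) for each absent feature):
  personal mail: 0.52 × 0.14 × (1 − 0.52) × 0.89 × 0.71 = 0.022081
  legitimate marketing: 0.25 × 0.09 × (1 − 0.49) × 0.80 × 0.68 = 0.0062424
Posterior odds = 0.022081 / 0.0062424 ≈ 3.54.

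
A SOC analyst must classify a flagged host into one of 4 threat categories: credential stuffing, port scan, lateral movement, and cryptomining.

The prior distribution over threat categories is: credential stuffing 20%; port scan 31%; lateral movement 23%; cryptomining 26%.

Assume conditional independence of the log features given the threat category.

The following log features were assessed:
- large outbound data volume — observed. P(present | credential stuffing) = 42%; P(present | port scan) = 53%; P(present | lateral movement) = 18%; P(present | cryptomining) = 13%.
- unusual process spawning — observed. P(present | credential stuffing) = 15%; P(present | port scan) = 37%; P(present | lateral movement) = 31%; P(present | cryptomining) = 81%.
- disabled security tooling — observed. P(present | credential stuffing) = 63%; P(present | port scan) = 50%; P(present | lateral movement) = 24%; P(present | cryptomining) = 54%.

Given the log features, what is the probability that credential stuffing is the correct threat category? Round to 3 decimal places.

0.141

By Bayes' rule with conditional independence, the unnormalized weight for each hypothesis is prior × ∏ likelihoods:
  credential stuffing: 0.20 × 0.42 × 0.15 × 0.63 = 0.007938
  port scan: 0.31 × 0.53 × 0.37 × 0.50 = 0.030395
  lateral movement: 0.23 × 0.18 × 0.31 × 0.24 = 0.0030802
  cryptomining: 0.26 × 0.13 × 0.81 × 0.54 = 0.014784
Normalizing constant Z = 0.007938 + 0.030395 + 0.0030802 + 0.014784 = 0.056198.
P(credential stuffing | evidence) = 0.007938 / 0.056198 ≈ 0.141.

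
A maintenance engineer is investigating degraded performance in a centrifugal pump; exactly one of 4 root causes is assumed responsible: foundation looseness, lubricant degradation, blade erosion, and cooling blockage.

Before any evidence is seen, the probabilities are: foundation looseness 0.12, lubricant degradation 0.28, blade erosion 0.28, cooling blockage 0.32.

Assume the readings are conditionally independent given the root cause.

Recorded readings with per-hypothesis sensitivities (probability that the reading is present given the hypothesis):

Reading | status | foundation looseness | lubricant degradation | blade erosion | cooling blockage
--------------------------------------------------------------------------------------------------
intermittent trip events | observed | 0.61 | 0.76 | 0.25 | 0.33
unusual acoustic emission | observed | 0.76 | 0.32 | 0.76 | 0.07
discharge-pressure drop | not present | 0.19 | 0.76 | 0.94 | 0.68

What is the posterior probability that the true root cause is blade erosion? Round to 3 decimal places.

0.048

Multiply each prior by the joint likelihood of the reading pattern (using 1 − P(present | H) for each absent reading):
  foundation looseness: 0.12 × 0.61 × 0.76 × (1 − 0.19) = 0.045062
  lubricant degradation: 0.28 × 0.76 × 0.32 × (1 − 0.76) = 0.016343
  blade erosion: 0.28 × 0.25 × 0.76 × (1 − 0.94) = 0.003192
  cooling blockage: 0.32 × 0.33 × 0.07 × (1 − 0.68) = 0.0023654
The unnormalized weights sum to 0.066962.
P(blade erosion | evidence) = 0.003192 / 0.066962 ≈ 0.048.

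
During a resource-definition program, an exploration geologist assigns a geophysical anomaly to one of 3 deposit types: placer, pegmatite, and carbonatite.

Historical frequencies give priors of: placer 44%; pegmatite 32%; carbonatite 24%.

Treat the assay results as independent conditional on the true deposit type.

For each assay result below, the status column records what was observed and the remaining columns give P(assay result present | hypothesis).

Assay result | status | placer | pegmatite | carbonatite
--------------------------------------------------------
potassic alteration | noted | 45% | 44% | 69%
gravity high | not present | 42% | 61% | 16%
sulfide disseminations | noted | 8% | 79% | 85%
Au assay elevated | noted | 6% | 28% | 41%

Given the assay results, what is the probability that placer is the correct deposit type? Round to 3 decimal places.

0.009

By Bayes' rule with conditional independence, the unnormalized weight for each hypothesis is prior × ∏ likelihoods (using 1 − P(present | H) for each absent assay result):
  placer: 0.44 × 0.45 × (1 − 0.42) × 0.08 × 0.06 = 0.00055123
  pegmatite: 0.32 × 0.44 × (1 − 0.61) × 0.79 × 0.28 = 0.012147
  carbonatite: 0.24 × 0.69 × (1 − 0.16) × 0.85 × 0.41 = 0.048478
Normalizing constant Z = 0.00055123 + 0.012147 + 0.048478 = 0.061176.
P(placer | evidence) = 0.00055123 / 0.061176 ≈ 0.009.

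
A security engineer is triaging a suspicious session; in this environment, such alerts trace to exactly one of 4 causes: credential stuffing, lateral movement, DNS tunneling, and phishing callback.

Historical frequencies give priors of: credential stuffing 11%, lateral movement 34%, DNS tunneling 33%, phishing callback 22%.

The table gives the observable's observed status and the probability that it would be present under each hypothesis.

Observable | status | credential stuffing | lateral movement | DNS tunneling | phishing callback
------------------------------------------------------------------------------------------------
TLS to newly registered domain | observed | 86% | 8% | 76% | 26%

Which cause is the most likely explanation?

DNS tunneling

For each hypothesis, the unnormalized posterior weight is prior × likelihood:
  credential stuffing: 0.11 × 0.86 = 0.0946
  lateral movement: 0.34 × 0.08 = 0.0272
  DNS tunneling: 0.33 × 0.76 = 0.2508
  phishing callback: 0.22 × 0.26 = 0.0572
The unnormalized weights sum to 0.4298.
P(credential stuffing | evidence) ≈ 0.0946 / 0.4298 ≈ 0.220
P(lateral movement | evidence) ≈ 0.0272 / 0.4298 ≈ 0.063
P(DNS tunneling | evidence) ≈ 0.2508 / 0.4298 ≈ 0.584
P(phishing callback | evidence) ≈ 0.0572 / 0.4298 ≈ 0.133
The largest is 0.584, so DNS tunneling is most probable.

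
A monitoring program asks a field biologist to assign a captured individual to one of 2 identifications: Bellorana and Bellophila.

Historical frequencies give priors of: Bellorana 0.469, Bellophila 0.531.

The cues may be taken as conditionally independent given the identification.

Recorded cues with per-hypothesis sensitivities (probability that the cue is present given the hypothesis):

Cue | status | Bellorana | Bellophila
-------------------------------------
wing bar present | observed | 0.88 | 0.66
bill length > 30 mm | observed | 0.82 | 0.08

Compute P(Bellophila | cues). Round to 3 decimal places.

0.077

Multiply each prior by the joint likelihood of the cue pattern:
  Bellorana: 0.469 × 0.88 × 0.82 = 0.33843
  Bellophila: 0.531 × 0.66 × 0.08 = 0.028037
The unnormalized weights sum to 0.36647.
P(Bellophila | evidence) = 0.028037 / 0.36647 ≈ 0.077.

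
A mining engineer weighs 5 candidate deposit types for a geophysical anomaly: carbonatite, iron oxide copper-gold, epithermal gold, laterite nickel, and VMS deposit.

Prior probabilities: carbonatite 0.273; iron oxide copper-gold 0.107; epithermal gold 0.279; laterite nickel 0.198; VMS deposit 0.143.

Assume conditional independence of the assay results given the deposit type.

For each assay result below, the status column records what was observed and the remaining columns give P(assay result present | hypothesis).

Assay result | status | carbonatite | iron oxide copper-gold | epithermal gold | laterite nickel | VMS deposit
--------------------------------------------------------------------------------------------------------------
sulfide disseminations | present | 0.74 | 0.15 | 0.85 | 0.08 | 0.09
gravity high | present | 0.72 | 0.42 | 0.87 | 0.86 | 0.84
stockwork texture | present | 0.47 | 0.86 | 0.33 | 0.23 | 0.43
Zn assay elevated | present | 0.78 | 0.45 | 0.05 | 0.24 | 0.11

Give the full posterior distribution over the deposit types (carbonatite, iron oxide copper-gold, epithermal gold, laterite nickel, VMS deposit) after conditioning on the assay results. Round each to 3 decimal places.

0.880, 0.043, 0.056, 0.012, 0.008

By Bayes' rule with conditional independence, the unnormalized weight for each hypothesis is prior × ∏ likelihoods:
  carbonatite: 0.273 × 0.74 × 0.72 × 0.47 × 0.78 = 0.053324
  iron oxide copper-gold: 0.107 × 0.15 × 0.42 × 0.86 × 0.45 = 0.0026088
  epithermal gold: 0.279 × 0.85 × 0.87 × 0.33 × 0.05 = 0.0034043
  laterite nickel: 0.198 × 0.08 × 0.86 × 0.23 × 0.24 = 0.00075196
  VMS deposit: 0.143 × 0.09 × 0.84 × 0.43 × 0.11 = 0.00051135
Marginal likelihood of the evidence = 0.0606.
P(carbonatite | evidence) = 0.053324 / 0.0606 ≈ 0.880
P(iron oxide copper-gold | evidence) = 0.0026088 / 0.0606 ≈ 0.043
P(epithermal gold | evidence) = 0.0034043 / 0.0606 ≈ 0.056
P(laterite nickel | evidence) = 0.00075196 / 0.0606 ≈ 0.012
P(VMS deposit | evidence) = 0.00051135 / 0.0606 ≈ 0.008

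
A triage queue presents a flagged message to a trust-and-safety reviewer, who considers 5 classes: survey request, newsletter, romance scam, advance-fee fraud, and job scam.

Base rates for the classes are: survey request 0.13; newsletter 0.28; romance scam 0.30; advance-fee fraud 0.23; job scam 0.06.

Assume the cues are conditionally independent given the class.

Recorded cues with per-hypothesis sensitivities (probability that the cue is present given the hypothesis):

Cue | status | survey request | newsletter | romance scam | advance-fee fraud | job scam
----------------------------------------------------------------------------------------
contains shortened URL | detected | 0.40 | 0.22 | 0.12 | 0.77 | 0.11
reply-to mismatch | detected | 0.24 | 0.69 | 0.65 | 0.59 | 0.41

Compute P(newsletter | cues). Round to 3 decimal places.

Multiply each prior by the joint likelihood of the cue pattern:
  survey request: 0.13 × 0.40 × 0.24 = 0.01248
  newsletter: 0.28 × 0.22 × 0.69 = 0.042504
  romance scam: 0.30 × 0.12 × 0.65 = 0.0234
  advance-fee fraud: 0.23 × 0.77 × 0.59 = 0.10449
  job scam: 0.06 × 0.11 × 0.41 = 0.002706
Normalizing constant Z = 0.01248 + 0.042504 + 0.0234 + 0.10449 + 0.002706 = 0.18558.
P(newsletter | evidence) = 0.042504 / 0.18558 ≈ 0.229.

0.229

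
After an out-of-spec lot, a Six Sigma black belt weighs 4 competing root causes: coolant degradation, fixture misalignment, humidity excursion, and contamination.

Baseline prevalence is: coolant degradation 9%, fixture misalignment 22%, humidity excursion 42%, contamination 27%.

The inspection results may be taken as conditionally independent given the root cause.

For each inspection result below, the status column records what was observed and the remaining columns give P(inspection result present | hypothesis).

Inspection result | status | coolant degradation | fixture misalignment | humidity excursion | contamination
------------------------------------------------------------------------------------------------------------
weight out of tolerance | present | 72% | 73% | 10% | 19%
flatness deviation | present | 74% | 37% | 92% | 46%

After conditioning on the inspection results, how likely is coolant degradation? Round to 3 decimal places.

For each hypothesis, the unnormalized posterior weight is prior × product of the inspection result likelihoods:
  coolant degradation: 0.09 × 0.72 × 0.74 = 0.047952
  fixture misalignment: 0.22 × 0.73 × 0.37 = 0.059422
  humidity excursion: 0.42 × 0.10 × 0.92 = 0.03864
  contamination: 0.27 × 0.19 × 0.46 = 0.023598
Marginal likelihood of the evidence = 0.16961.
P(coolant degradation | evidence) = 0.047952 / 0.16961 ≈ 0.283.

0.283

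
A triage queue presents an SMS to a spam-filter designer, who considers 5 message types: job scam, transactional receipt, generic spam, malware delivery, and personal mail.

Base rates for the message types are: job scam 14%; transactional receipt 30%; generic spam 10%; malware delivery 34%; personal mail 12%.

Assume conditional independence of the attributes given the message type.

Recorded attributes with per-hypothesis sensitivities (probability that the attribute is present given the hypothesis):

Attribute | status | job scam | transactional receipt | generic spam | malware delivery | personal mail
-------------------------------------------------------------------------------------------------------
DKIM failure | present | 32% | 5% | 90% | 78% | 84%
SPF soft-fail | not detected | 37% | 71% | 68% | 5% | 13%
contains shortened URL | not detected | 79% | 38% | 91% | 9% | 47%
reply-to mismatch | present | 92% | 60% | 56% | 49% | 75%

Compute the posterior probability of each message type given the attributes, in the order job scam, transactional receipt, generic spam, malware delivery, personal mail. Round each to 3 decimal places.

0.035, 0.010, 0.009, 0.721, 0.224

Multiply each prior by the joint likelihood of the attribute pattern (using 1 − P(present | H) for each absent attribute):
  job scam: 0.14 × 0.32 × (1 − 0.37) × (1 − 0.79) × 0.92 = 0.0054529
  transactional receipt: 0.30 × 0.05 × (1 − 0.71) × (1 − 0.38) × 0.60 = 0.0016182
  generic spam: 0.10 × 0.90 × (1 − 0.68) × (1 − 0.91) × 0.56 = 0.0014515
  malware delivery: 0.34 × 0.78 × (1 − 0.05) × (1 − 0.09) × 0.49 = 0.11234
  personal mail: 0.12 × 0.84 × (1 − 0.13) × (1 − 0.47) × 0.75 = 0.034859
Normalizing constant Z = 0.0054529 + 0.0016182 + 0.0014515 + 0.11234 + 0.034859 = 0.15572.
P(job scam | evidence) = 0.0054529 / 0.15572 ≈ 0.035
P(transactional receipt | evidence) = 0.0016182 / 0.15572 ≈ 0.010
P(generic spam | evidence) = 0.0014515 / 0.15572 ≈ 0.009
P(malware delivery | evidence) = 0.11234 / 0.15572 ≈ 0.721
P(personal mail | evidence) = 0.034859 / 0.15572 ≈ 0.224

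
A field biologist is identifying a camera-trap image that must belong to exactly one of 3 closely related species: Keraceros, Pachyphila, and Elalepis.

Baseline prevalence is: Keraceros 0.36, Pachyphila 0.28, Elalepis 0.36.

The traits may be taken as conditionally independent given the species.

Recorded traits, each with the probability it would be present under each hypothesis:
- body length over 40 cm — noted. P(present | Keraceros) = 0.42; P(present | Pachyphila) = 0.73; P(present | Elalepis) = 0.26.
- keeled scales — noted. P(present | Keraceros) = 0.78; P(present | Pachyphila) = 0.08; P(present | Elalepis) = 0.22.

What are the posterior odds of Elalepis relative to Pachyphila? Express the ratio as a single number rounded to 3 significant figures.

Unnormalized posterior weight (prior times the trait likelihoods) for each of the two hypotheses:
  Elalepis: 0.36 × 0.26 × 0.22 = 0.020592
  Pachyphila: 0.28 × 0.73 × 0.08 = 0.016352
Odds(Elalepis : Pachyphila) = 0.020592 / 0.016352 ≈ 1.26.

1.26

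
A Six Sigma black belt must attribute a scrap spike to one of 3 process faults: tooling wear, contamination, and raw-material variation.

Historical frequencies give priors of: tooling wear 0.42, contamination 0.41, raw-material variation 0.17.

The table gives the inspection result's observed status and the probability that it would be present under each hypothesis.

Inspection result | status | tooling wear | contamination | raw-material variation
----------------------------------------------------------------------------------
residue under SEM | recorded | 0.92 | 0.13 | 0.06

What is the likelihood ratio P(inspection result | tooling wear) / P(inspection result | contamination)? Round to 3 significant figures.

The Bayes factor is the ratio of the two likelihoods.
  tooling wear: 0.92
  contamination: 0.13
Bayes factor = 0.92 / 0.13 ≈ 7.08

7.08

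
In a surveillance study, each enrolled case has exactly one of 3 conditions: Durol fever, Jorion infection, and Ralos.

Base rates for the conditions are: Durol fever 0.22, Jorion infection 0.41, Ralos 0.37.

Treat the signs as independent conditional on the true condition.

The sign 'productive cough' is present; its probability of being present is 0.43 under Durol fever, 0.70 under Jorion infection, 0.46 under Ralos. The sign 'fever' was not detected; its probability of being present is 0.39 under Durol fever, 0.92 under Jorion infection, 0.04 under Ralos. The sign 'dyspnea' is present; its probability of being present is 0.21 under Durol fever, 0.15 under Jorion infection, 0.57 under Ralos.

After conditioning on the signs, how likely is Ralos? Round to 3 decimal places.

0.857

By Bayes' rule with conditional independence, the unnormalized weight for each hypothesis is prior × ∏ likelihoods (using 1 − P(present | H) for each absent sign):
  Durol fever: 0.22 × 0.43 × (1 − 0.39) × 0.21 = 0.012118
  Jorion infection: 0.41 × 0.70 × (1 − 0.92) × 0.15 = 0.003444
  Ralos: 0.37 × 0.46 × (1 − 0.04) × 0.57 = 0.093133
Normalizing constant Z = 0.012118 + 0.003444 + 0.093133 = 0.1087.
P(Ralos | evidence) = 0.093133 / 0.1087 ≈ 0.857.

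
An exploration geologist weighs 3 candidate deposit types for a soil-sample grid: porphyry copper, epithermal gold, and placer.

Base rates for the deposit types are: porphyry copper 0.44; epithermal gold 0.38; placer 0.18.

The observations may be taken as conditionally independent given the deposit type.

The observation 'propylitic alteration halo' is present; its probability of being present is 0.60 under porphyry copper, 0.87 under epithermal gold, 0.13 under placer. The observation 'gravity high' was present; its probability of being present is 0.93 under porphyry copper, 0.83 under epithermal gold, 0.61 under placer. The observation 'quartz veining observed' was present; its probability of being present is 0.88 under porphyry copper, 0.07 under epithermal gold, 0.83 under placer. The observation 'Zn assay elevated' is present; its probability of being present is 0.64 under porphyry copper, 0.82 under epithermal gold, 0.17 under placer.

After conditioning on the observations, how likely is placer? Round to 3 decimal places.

By Bayes' rule with conditional independence, the unnormalized weight for each hypothesis is prior × ∏ likelihoods:
  porphyry copper: 0.44 × 0.60 × 0.93 × 0.88 × 0.64 = 0.13828
  epithermal gold: 0.38 × 0.87 × 0.83 × 0.07 × 0.82 = 0.01575
  placer: 0.18 × 0.13 × 0.61 × 0.83 × 0.17 = 0.0020141
Normalizing constant Z = 0.13828 + 0.01575 + 0.0020141 = 0.15604.
P(placer | evidence) = 0.0020141 / 0.15604 ≈ 0.013.

0.013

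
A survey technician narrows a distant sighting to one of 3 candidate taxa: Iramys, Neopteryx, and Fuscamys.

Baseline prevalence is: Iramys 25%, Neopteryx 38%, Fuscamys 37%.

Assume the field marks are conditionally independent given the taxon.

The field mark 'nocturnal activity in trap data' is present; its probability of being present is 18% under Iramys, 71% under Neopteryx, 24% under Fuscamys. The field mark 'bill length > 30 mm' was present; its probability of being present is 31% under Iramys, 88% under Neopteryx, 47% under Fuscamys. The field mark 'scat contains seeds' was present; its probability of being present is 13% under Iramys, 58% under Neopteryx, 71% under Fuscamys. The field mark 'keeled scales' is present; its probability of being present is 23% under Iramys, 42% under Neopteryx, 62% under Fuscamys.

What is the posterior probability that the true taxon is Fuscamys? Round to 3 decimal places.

0.240

For each hypothesis, the unnormalized posterior weight is prior × product of the field mark likelihoods:
  Iramys: 0.25 × 0.18 × 0.31 × 0.13 × 0.23 = 0.00041711
  Neopteryx: 0.38 × 0.71 × 0.88 × 0.58 × 0.42 = 0.057836
  Fuscamys: 0.37 × 0.24 × 0.47 × 0.71 × 0.62 = 0.018372
Marginal likelihood of the evidence = 0.076626.
P(Fuscamys | evidence) = 0.018372 / 0.076626 ≈ 0.240.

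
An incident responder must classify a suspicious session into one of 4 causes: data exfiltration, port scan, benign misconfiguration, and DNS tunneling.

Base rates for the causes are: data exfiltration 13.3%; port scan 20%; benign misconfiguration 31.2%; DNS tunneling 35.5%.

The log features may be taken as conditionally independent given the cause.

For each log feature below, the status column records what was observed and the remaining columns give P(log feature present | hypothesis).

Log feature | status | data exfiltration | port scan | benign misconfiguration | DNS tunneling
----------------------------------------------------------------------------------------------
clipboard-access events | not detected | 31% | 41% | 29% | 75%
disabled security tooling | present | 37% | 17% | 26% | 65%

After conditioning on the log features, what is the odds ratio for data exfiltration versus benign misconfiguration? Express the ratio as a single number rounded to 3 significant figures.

Unnormalized posterior weight (prior times the log feature likelihoods) for each of the two hypotheses (using 1 − P(present | H) for each absent log feature):
  data exfiltration: 0.133 × (1 − 0.31) × 0.37 = 0.033955
  benign misconfiguration: 0.312 × (1 − 0.29) × 0.26 = 0.057595
Posterior odds = 0.033955 / 0.057595 ≈ 0.590.

0.590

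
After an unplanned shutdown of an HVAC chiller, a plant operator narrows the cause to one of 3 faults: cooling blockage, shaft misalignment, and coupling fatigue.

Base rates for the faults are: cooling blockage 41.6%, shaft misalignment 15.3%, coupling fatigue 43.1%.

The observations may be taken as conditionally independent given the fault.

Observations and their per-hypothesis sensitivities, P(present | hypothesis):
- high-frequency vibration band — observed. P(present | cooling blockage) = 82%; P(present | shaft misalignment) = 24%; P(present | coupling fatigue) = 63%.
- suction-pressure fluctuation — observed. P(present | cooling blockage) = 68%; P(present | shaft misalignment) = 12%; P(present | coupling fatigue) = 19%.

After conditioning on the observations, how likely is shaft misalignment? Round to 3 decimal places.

0.015

Multiply each prior by the joint likelihood of the evidence pattern:
  cooling blockage: 0.416 × 0.82 × 0.68 = 0.23196
  shaft misalignment: 0.153 × 0.24 × 0.12 = 0.0044064
  coupling fatigue: 0.431 × 0.63 × 0.19 = 0.051591
The unnormalized weights sum to 0.28796.
P(shaft misalignment | evidence) = 0.0044064 / 0.28796 ≈ 0.015.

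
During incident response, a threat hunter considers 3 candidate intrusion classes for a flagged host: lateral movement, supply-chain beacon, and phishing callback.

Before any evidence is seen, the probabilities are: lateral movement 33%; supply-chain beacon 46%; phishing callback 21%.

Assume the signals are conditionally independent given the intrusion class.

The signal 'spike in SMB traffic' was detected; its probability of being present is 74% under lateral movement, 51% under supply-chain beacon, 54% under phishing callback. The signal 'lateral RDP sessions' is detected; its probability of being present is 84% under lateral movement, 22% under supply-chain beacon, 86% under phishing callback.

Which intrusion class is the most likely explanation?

Multiply each prior by the joint likelihood of the signal pattern:
  lateral movement: 0.33 × 0.74 × 0.84 = 0.20513
  supply-chain beacon: 0.46 × 0.51 × 0.22 = 0.051612
  phishing callback: 0.21 × 0.54 × 0.86 = 0.097524
The unnormalized weights sum to 0.35426.
P(lateral movement | evidence) ≈ 0.20513 / 0.35426 ≈ 0.579
P(supply-chain beacon | evidence) ≈ 0.051612 / 0.35426 ≈ 0.146
P(phishing callback | evidence) ≈ 0.097524 / 0.35426 ≈ 0.275
The largest is 0.579, so lateral movement is most probable.

lateral movement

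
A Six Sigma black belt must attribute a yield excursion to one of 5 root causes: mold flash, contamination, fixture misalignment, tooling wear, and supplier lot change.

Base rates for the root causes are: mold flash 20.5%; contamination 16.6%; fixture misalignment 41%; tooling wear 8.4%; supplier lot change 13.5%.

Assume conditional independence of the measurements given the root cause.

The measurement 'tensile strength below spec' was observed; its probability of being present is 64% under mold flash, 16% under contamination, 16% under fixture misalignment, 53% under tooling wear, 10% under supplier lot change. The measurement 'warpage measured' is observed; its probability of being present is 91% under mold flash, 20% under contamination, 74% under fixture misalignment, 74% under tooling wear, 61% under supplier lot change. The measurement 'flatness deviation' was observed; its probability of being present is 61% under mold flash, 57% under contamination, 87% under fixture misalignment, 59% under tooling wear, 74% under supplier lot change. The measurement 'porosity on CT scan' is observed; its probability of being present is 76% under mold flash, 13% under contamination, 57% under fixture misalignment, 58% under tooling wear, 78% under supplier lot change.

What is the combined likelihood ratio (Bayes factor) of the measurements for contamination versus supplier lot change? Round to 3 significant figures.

0.0673

Take the product of per-measurement likelihoods under each hypothesis, then divide.
  contamination: 0.16 × 0.20 × 0.57 × 0.13 = 0.0023712
  supplier lot change: 0.10 × 0.61 × 0.74 × 0.78 = 0.035209
Bayes factor = 0.0023712 / 0.035209 ≈ 0.0673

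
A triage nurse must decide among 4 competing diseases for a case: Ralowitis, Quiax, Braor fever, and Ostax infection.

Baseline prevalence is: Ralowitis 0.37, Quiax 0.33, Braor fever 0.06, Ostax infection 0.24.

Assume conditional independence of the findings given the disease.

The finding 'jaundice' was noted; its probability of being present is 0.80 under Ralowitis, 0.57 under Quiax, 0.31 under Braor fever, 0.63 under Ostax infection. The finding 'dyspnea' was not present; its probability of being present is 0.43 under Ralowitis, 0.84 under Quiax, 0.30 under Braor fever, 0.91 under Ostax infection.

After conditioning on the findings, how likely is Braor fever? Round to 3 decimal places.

Multiply each prior by the joint likelihood of the evidence pattern (using 1 − P(present | H) for each absent finding):
  Ralowitis: 0.37 × 0.80 × (1 − 0.43) = 0.16872
  Quiax: 0.33 × 0.57 × (1 − 0.84) = 0.030096
  Braor fever: 0.06 × 0.31 × (1 − 0.30) = 0.01302
  Ostax infection: 0.24 × 0.63 × (1 − 0.91) = 0.013608
Marginal likelihood of the evidence = 0.22544.
P(Braor fever | evidence) = 0.01302 / 0.22544 ≈ 0.058.

0.058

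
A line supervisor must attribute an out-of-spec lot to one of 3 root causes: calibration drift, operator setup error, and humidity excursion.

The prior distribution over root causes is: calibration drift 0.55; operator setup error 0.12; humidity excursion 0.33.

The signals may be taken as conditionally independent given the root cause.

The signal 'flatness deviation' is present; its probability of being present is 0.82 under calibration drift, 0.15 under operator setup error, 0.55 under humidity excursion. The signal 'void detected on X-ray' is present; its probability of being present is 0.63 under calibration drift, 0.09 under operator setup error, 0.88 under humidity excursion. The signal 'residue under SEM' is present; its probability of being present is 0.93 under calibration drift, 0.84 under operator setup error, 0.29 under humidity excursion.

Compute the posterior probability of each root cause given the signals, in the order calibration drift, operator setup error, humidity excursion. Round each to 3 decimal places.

0.847, 0.004, 0.148

Multiply each prior by the joint likelihood of the signal pattern:
  calibration drift: 0.55 × 0.82 × 0.63 × 0.93 = 0.26424
  operator setup error: 0.12 × 0.15 × 0.09 × 0.84 = 0.0013608
  humidity excursion: 0.33 × 0.55 × 0.88 × 0.29 = 0.046319
Marginal likelihood of the evidence = 0.31192.
P(calibration drift | evidence) = 0.26424 / 0.31192 ≈ 0.847
P(operator setup error | evidence) = 0.0013608 / 0.31192 ≈ 0.004
P(humidity excursion | evidence) = 0.046319 / 0.31192 ≈ 0.148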